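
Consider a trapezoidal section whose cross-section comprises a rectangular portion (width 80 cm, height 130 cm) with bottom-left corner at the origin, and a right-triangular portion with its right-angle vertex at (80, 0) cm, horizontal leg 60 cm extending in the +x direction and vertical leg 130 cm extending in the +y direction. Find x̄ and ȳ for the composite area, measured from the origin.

Part | A | x̄ᵢ | ȳᵢ | A·x̄ᵢ | A·ȳᵢ
rectangular portion | 10400.00 | 40.00 | 65.00 | 416000.00 | 676000.00
triangular portion | 3900.00 | 100.00 | 43.33 | 390000.00 | 169000.00
Σ | 14300.00 |  |  | 806000.00 | 845000.00
x̄ = 806000.00 / 14300.00 = 56.36 cm
ȳ = 845000.00 / 14300.00 = 59.09 cm

x̄ = 56.36 cm, ȳ = 59.09 cm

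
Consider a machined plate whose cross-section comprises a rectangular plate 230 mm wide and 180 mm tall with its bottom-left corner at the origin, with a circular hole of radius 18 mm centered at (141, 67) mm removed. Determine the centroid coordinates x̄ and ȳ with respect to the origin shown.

Part | A | x̄ᵢ | ȳᵢ | A·x̄ᵢ | A·ȳᵢ
plate | 41400.00 | 115.00 | 90.00 | 4761000.00 | 3726000.00
hole | -1017.88 | 141.00 | 67.00 | -143520.52 | -68197.69
Σ | 40382.12 |  |  | 4617479.48 | 3657802.31
x̄ = 4617479.48 / 40382.12 = 114.34 mm
ȳ = 3657802.31 / 40382.12 = 90.58 mm

x̄ = 114.34 mm, ȳ = 90.58 mm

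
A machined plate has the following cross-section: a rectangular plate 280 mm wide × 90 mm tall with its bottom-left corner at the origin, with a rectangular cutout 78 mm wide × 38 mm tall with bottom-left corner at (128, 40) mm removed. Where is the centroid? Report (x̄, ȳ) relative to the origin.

x̄ = 136.40 mm, ȳ = 43.13 mm

plate: A = 280 × 90 = 25200.00, centroid at (140.00, 45.00).
hole: A = −(78 × 38) = -2964.00, centroid at (167.00, 59.00).
ΣA = 22236.00 mm²
ΣAx̄ = (25200.00)(140.00) + (-2964.00)(167.00) = 3033012.00 mm³
ΣAȳ = (25200.00)(45.00) + (-2964.00)(59.00) = 959124.00 mm³
x̄ = 3033012.00 / 22236.00 = 136.40 mm
ȳ = 959124.00 / 22236.00 = 43.13 mm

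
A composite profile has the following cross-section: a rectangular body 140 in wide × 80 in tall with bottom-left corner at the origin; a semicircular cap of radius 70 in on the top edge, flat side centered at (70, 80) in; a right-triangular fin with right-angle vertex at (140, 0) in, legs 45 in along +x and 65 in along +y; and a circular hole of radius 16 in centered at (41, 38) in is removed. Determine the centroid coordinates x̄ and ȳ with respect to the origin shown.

rectangular body: A = 140 × 80 = 11200.00, centroid at (70.00, 40.00).
semicircular top: A = ½π·70² = 7696.90, centroid at (70.00, 109.71).
triangular fin: A = ½·45·65 = 1462.50, centroid at (155.00, 21.67).
hole: A = −π·16² = -804.25, centroid at (41.00, 38.00).
ΣA = 19555.15 in², ΣAx̄ = 1516496.48 in³, ΣAȳ = 1293544.91 in³.
x̄ = 1516496.48/19555.15 = 77.55 in; ȳ = 1293544.91/19555.15 = 66.15 in.

x̄ = 77.55 in, ȳ = 66.15 in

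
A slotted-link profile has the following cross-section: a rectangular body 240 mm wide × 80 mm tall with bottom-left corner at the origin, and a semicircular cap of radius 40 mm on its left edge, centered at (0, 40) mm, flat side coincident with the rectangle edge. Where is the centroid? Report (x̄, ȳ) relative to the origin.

x̄ = 104.15 mm, ȳ = 40.00 mm

Part | A | x̄ᵢ | ȳᵢ | A·x̄ᵢ | A·ȳᵢ
rectangular body | 19200.00 | 120.00 | 40.00 | 2304000.00 | 768000.00
semicircular end | 2513.27 | -16.98 | 40.00 | -42666.67 | 100530.96
Σ | 21713.27 |  |  | 2261333.33 | 868530.96
x̄ = 2261333.33 / 21713.27 = 104.15 mm
ȳ = 868530.96 / 21713.27 = 40.00 mm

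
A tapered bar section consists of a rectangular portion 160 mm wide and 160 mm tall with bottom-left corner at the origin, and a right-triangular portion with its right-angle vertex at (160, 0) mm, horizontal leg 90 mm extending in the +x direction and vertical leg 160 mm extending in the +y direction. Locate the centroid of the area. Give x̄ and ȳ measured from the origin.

Part | A | x̄ᵢ | ȳᵢ | A·x̄ᵢ | A·ȳᵢ
rectangular portion | 25600.00 | 80.00 | 80.00 | 2048000.00 | 2048000.00
triangular portion | 7200.00 | 190.00 | 53.33 | 1368000.00 | 384000.00
Σ | 32800.00 |  |  | 3416000.00 | 2432000.00
x̄ = 3416000.00 / 32800.00 = 104.15 mm
ȳ = 2432000.00 / 32800.00 = 74.15 mm

x̄ = 104.15 mm, ȳ = 74.15 mm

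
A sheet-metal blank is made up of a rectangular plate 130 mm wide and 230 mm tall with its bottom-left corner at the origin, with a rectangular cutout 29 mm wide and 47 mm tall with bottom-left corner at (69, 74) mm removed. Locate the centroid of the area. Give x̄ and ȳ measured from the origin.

x̄ = 64.12 mm, ȳ = 115.84 mm

plate: A = 130 × 230 = 29900.00, centroid at (65.00, 115.00).
hole: A = −(29 × 47) = -1363.00, centroid at (83.50, 97.50).
ΣA = 28537.00 mm²
ΣAx̄ = (29900.00)(65.00) + (-1363.00)(83.50) = 1829689.50 mm³
ΣAȳ = (29900.00)(115.00) + (-1363.00)(97.50) = 3305607.50 mm³
x̄ = 1829689.50 / 28537.00 = 64.12 mm
ȳ = 3305607.50 / 28537.00 = 115.84 mm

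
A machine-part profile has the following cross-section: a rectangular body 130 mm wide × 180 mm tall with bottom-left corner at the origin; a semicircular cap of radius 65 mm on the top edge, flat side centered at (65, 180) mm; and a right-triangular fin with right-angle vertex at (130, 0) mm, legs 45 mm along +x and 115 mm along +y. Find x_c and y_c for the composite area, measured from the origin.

x_c = 71.34 mm, y_c = 109.82 mm

rectangular body: A = 130 × 180 = 23400.00, centroid at (65.00, 90.00).
semicircular top: A = ½π·65² = 6636.61, centroid at (65.00, 207.59).
triangular fin: A = ½·45·115 = 2587.50, centroid at (145.00, 38.33).
ΣA = 32624.11 mm²
ΣAx_c = (23400.00)(65.00) + (6636.61)(65.00) + (2587.50)(145.00) = 2327567.44 mm³
ΣAy_c = (23400.00)(90.00) + (6636.61)(207.59) + (2587.50)(38.33) = 3582861.44 mm³
x_c = 2327567.44 / 32624.11 = 71.34 mm
y_c = 3582861.44 / 32624.11 = 109.82 mm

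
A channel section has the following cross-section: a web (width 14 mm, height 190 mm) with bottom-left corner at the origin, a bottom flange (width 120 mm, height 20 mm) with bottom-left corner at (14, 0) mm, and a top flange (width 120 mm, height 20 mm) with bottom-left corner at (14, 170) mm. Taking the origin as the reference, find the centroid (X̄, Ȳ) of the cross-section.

X̄ = 50.11 mm, Ȳ = 95.00 mm

web: A = 14 × 190 = 2660.00, centroid at (7.00, 95.00).
bottom flange: A = 120 × 20 = 2400.00, centroid at (74.00, 10.00).
top flange: A = 120 × 20 = 2400.00, centroid at (74.00, 180.00).
ΣA = 7460.00 mm², ΣAX̄ = 373820.00 mm³, ΣAȲ = 708700.00 mm³.
X̄ = 373820.00/7460.00 = 50.11 mm; Ȳ = 708700.00/7460.00 = 95.00 mm.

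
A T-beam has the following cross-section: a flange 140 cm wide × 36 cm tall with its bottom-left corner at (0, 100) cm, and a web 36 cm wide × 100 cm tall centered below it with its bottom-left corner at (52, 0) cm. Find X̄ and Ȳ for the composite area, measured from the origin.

X̄ = 70.00 cm, Ȳ = 89.67 cm

web: A = 36 × 100 = 3600.00, centroid at (70.00, 50.00).
flange: A = 140 × 36 = 5040.00, centroid at (70.00, 118.00).
ΣA = 8640.00 cm², ΣAX̄ = 604800.00 cm³, ΣAȲ = 774720.00 cm³.
X̄ = 604800.00/8640.00 = 70.00 cm; Ȳ = 774720.00/8640.00 = 89.67 cm.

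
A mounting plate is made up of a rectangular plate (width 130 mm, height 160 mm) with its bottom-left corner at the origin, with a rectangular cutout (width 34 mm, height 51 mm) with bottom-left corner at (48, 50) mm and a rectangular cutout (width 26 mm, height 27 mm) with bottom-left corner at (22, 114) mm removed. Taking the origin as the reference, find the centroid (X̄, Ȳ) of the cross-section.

X̄ = 66.15 mm, Ȳ = 78.61 mm

plate: A = 130 × 160 = 20800.00, centroid at (65.00, 80.00).
hole 1: A = −(34 × 51) = -1734.00, centroid at (65.00, 75.50).
hole 2: A = −(26 × 27) = -702.00, centroid at (35.00, 127.50).
ΣA = 18364.00 mm², ΣAX̄ = 1214720.00 mm³, ΣAȲ = 1443578.00 mm³.
X̄ = 1214720.00/18364.00 = 66.15 mm; Ȳ = 1443578.00/18364.00 = 78.61 mm.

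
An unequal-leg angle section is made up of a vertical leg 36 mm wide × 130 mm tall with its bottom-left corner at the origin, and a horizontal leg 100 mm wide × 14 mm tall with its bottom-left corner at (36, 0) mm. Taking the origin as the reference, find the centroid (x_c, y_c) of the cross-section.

x_c = 33.66 mm, y_c = 51.64 mm

vertical leg: A = 36 × 130 = 4680.00, centroid at (18.00, 65.00).
horizontal leg: A = 100 × 14 = 1400.00, centroid at (86.00, 7.00).
ΣA = 6080.00 mm², ΣAx_c = 204640.00 mm³, ΣAy_c = 314000.00 mm³.
x_c = 204640.00/6080.00 = 33.66 mm; y_c = 314000.00/6080.00 = 51.64 mm.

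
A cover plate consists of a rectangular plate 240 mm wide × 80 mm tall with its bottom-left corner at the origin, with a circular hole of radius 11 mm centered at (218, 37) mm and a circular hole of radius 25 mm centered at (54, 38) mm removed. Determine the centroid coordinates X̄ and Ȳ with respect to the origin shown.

plate: A = 240 × 80 = 19200.00, centroid at (120.00, 40.00).
hole 1: A = −π·11² = -380.13, centroid at (218.00, 37.00).
hole 2: A = −π·25² = -1963.50, centroid at (54.00, 38.00).
ΣA = 16856.37 mm², ΣAX̄ = 2115102.32 mm³, ΣAȲ = 679322.26 mm³.
X̄ = 2115102.32/16856.37 = 125.48 mm; Ȳ = 679322.26/16856.37 = 40.30 mm.

X̄ = 125.48 mm, Ȳ = 40.30 mm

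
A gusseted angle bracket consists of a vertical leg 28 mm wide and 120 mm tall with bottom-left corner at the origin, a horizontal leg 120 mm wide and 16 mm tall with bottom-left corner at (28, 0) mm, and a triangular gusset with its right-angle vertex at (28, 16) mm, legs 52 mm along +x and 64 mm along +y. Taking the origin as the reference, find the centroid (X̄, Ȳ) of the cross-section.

X̄ = 41.97 mm, Ȳ = 40.19 mm

vertical leg: A = 28 × 120 = 3360.00, centroid at (14.00, 60.00).
horizontal leg: A = 120 × 16 = 1920.00, centroid at (88.00, 8.00).
gusset: A = ½·52·64 = 1664.00, centroid at (45.33, 37.33).
ΣA = 6944.00 mm²
ΣAX̄ = (3360.00)(14.00) + (1920.00)(88.00) + (1664.00)(45.33) = 291434.67 mm³
ΣAȲ = (3360.00)(60.00) + (1920.00)(8.00) + (1664.00)(37.33) = 279082.67 mm³
X̄ = 291434.67 / 6944.00 = 41.97 mm
Ȳ = 279082.67 / 6944.00 = 40.19 mm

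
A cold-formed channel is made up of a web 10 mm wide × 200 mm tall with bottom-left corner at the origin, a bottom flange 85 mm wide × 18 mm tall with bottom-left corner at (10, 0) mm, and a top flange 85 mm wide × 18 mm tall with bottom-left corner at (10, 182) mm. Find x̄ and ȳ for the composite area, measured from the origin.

x̄ = 33.73 mm, ȳ = 100.00 mm

web: A = 10 × 200 = 2000.00, centroid at (5.00, 100.00).
bottom flange: A = 85 × 18 = 1530.00, centroid at (52.50, 9.00).
top flange: A = 85 × 18 = 1530.00, centroid at (52.50, 191.00).
ΣA = 5060.00 mm²
ΣAx̄ = (2000.00)(5.00) + (1530.00)(52.50) + (1530.00)(52.50) = 170650.00 mm³
ΣAȳ = (2000.00)(100.00) + (1530.00)(9.00) + (1530.00)(191.00) = 506000.00 mm³
x̄ = 170650.00 / 5060.00 = 33.73 mm
ȳ = 506000.00 / 5060.00 = 100.00 mm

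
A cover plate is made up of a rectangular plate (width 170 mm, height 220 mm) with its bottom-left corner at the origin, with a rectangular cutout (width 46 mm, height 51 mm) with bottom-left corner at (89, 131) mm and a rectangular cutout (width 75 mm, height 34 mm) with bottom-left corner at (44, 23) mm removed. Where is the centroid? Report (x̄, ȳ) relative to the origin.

plate: A = 170 × 220 = 37400.00, centroid at (85.00, 110.00).
hole 1: A = −(46 × 51) = -2346.00, centroid at (112.00, 156.50).
hole 2: A = −(75 × 34) = -2550.00, centroid at (81.50, 40.00).
ΣA = 32504.00 mm², ΣAx̄ = 2708423.00 mm³, ΣAȳ = 3644851.00 mm³.
x̄ = 2708423.00/32504.00 = 83.33 mm; ȳ = 3644851.00/32504.00 = 112.14 mm.

x̄ = 83.33 mm, ȳ = 112.14 mm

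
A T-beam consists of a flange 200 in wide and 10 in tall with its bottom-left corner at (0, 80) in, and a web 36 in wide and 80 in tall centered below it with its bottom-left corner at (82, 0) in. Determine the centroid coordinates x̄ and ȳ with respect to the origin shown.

web: A = 36 × 80 = 2880.00, centroid at (100.00, 40.00).
flange: A = 200 × 10 = 2000.00, centroid at (100.00, 85.00).
ΣA = 4880.00 in²
ΣAx̄ = (2880.00)(100.00) + (2000.00)(100.00) = 488000.00 in³
ΣAȳ = (2880.00)(40.00) + (2000.00)(85.00) = 285200.00 in³
x̄ = 488000.00 / 4880.00 = 100.00 in
ȳ = 285200.00 / 4880.00 = 58.44 in

x̄ = 100.00 in, ȳ = 58.44 in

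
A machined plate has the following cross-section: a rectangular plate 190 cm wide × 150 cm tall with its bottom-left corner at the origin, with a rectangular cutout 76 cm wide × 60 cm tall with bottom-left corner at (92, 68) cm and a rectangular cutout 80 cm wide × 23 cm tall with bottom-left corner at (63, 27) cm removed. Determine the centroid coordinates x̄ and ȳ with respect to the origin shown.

x̄ = 87.11 cm, ȳ = 73.29 cm

plate: A = 190 × 150 = 28500.00, centroid at (95.00, 75.00).
hole 1: A = −(76 × 60) = -4560.00, centroid at (130.00, 98.00).
hole 2: A = −(80 × 23) = -1840.00, centroid at (103.00, 38.50).
ΣA = 22100.00 cm², ΣAx̄ = 1925180.00 cm³, ΣAȳ = 1619780.00 cm³.
x̄ = 1925180.00/22100.00 = 87.11 cm; ȳ = 1619780.00/22100.00 = 73.29 cm.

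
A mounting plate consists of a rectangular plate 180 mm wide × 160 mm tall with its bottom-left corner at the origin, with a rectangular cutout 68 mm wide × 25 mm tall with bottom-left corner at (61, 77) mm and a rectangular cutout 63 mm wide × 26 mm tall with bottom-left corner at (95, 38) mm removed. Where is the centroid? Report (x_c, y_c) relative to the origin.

x_c = 87.32 mm, y_c = 81.23 mm

Part | A | x̄ᵢ | ȳᵢ | A·x̄ᵢ | A·ȳᵢ
plate | 28800.00 | 90.00 | 80.00 | 2592000.00 | 2304000.00
hole 1 | -1700.00 | 95.00 | 89.50 | -161500.00 | -152150.00
hole 2 | -1638.00 | 126.50 | 51.00 | -207207.00 | -83538.00
Σ | 25462.00 |  |  | 2223293.00 | 2068312.00
x_c = 2223293.00 / 25462.00 = 87.32 mm
y_c = 2068312.00 / 25462.00 = 81.23 mm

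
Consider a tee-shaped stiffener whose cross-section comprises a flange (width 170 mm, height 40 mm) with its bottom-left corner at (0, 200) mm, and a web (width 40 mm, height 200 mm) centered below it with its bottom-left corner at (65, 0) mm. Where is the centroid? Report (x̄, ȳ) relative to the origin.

x̄ = 85.00 mm, ȳ = 155.14 mm

Part | A | x̄ᵢ | ȳᵢ | A·x̄ᵢ | A·ȳᵢ
web | 8000.00 | 85.00 | 100.00 | 680000.00 | 800000.00
flange | 6800.00 | 85.00 | 220.00 | 578000.00 | 1496000.00
Σ | 14800.00 |  |  | 1258000.00 | 2296000.00
x̄ = 1258000.00 / 14800.00 = 85.00 mm
ȳ = 2296000.00 / 14800.00 = 155.14 mm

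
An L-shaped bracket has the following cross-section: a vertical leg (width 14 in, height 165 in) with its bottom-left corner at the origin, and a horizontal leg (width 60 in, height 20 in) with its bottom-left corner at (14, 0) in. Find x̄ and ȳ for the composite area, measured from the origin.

x̄ = 19.65 in, ȳ = 57.71 in

Part | A | x̄ᵢ | ȳᵢ | A·x̄ᵢ | A·ȳᵢ
vertical leg | 2310.00 | 7.00 | 82.50 | 16170.00 | 190575.00
horizontal leg | 1200.00 | 44.00 | 10.00 | 52800.00 | 12000.00
Σ | 3510.00 |  |  | 68970.00 | 202575.00
x̄ = 68970.00 / 3510.00 = 19.65 in
ȳ = 202575.00 / 3510.00 = 57.71 in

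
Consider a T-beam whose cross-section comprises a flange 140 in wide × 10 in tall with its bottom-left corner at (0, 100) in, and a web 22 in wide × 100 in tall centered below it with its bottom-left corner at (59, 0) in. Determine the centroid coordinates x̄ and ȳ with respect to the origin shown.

Part | A | x̄ᵢ | ȳᵢ | A·x̄ᵢ | A·ȳᵢ
web | 2200.00 | 70.00 | 50.00 | 154000.00 | 110000.00
flange | 1400.00 | 70.00 | 105.00 | 98000.00 | 147000.00
Σ | 3600.00 |  |  | 252000.00 | 257000.00
x̄ = 252000.00 / 3600.00 = 70.00 in
ȳ = 257000.00 / 3600.00 = 71.39 in

x̄ = 70.00 in, ȳ = 71.39 in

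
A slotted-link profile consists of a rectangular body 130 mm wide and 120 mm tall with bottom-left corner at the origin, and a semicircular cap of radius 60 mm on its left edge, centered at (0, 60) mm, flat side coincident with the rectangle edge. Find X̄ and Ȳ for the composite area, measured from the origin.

rectangular body: A = 130 × 120 = 15600.00, centroid at (65.00, 60.00).
semicircular end: A = ½π·60² = 5654.87, centroid at (-25.46, 60.00).
ΣA = 21254.87 mm², ΣAX̄ = 870000.00 mm³, ΣAȲ = 1275292.01 mm³.
X̄ = 870000.00/21254.87 = 40.93 mm; Ȳ = 1275292.01/21254.87 = 60.00 mm.

X̄ = 40.93 mm, Ȳ = 60.00 mm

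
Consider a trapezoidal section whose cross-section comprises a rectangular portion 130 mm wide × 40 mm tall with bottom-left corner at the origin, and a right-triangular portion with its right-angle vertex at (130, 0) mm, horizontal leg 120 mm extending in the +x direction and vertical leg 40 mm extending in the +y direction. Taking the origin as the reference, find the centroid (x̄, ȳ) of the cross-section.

x̄ = 98.16 mm, ȳ = 17.89 mm

Part | A | x̄ᵢ | ȳᵢ | A·x̄ᵢ | A·ȳᵢ
rectangular portion | 5200.00 | 65.00 | 20.00 | 338000.00 | 104000.00
triangular portion | 2400.00 | 170.00 | 13.33 | 408000.00 | 32000.00
Σ | 7600.00 |  |  | 746000.00 | 136000.00
x̄ = 746000.00 / 7600.00 = 98.16 mm
ȳ = 136000.00 / 7600.00 = 17.89 mm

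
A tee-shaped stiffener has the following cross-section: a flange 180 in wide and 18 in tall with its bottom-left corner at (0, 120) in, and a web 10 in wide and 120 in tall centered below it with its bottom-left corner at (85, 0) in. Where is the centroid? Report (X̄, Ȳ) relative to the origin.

web: A = 10 × 120 = 1200.00, centroid at (90.00, 60.00).
flange: A = 180 × 18 = 3240.00, centroid at (90.00, 129.00).
ΣA = 4440.00 in², ΣAX̄ = 399600.00 in³, ΣAȲ = 489960.00 in³.
X̄ = 399600.00/4440.00 = 90.00 in; Ȳ = 489960.00/4440.00 = 110.35 in.

X̄ = 90.00 in, Ȳ = 110.35 in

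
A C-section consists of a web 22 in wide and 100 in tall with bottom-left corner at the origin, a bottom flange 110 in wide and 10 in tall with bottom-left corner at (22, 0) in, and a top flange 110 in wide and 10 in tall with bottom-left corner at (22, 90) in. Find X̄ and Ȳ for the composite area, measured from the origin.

web: A = 22 × 100 = 2200.00, centroid at (11.00, 50.00).
bottom flange: A = 110 × 10 = 1100.00, centroid at (77.00, 5.00).
top flange: A = 110 × 10 = 1100.00, centroid at (77.00, 95.00).
ΣA = 4400.00 in²
ΣAX̄ = (2200.00)(11.00) + (1100.00)(77.00) + (1100.00)(77.00) = 193600.00 in³
ΣAȲ = (2200.00)(50.00) + (1100.00)(5.00) + (1100.00)(95.00) = 220000.00 in³
X̄ = 193600.00 / 4400.00 = 44.00 in
Ȳ = 220000.00 / 4400.00 = 50.00 in

X̄ = 44.00 in, Ȳ = 50.00 in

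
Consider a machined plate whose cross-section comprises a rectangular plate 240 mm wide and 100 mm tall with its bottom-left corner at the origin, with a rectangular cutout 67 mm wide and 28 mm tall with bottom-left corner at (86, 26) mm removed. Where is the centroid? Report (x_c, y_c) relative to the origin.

plate: A = 240 × 100 = 24000.00, centroid at (120.00, 50.00).
hole: A = −(67 × 28) = -1876.00, centroid at (119.50, 40.00).
ΣA = 22124.00 mm²
ΣAx_c = (24000.00)(120.00) + (-1876.00)(119.50) = 2655818.00 mm³
ΣAy_c = (24000.00)(50.00) + (-1876.00)(40.00) = 1124960.00 mm³
x_c = 2655818.00 / 22124.00 = 120.04 mm
y_c = 1124960.00 / 22124.00 = 50.85 mm

x_c = 120.04 mm, y_c = 50.85 mm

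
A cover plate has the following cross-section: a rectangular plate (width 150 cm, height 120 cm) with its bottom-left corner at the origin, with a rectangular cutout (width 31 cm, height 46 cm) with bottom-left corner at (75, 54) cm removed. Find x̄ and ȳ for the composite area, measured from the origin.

x̄ = 73.67 cm, ȳ = 58.54 cm

plate: A = 150 × 120 = 18000.00, centroid at (75.00, 60.00).
hole: A = −(31 × 46) = -1426.00, centroid at (90.50, 77.00).
ΣA = 16574.00 cm², ΣAx̄ = 1220947.00 cm³, ΣAȳ = 970198.00 cm³.
x̄ = 1220947.00/16574.00 = 73.67 cm; ȳ = 970198.00/16574.00 = 58.54 cm.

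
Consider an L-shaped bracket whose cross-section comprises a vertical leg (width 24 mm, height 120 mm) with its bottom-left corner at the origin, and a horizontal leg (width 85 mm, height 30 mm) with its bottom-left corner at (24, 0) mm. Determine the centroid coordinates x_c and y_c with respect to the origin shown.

x_c = 37.59 mm, y_c = 38.87 mm

vertical leg: A = 24 × 120 = 2880.00, centroid at (12.00, 60.00).
horizontal leg: A = 85 × 30 = 2550.00, centroid at (66.50, 15.00).
ΣA = 5430.00 mm², ΣAx_c = 204135.00 mm³, ΣAy_c = 211050.00 mm³.
x_c = 204135.00/5430.00 = 37.59 mm; y_c = 211050.00/5430.00 = 38.87 mm.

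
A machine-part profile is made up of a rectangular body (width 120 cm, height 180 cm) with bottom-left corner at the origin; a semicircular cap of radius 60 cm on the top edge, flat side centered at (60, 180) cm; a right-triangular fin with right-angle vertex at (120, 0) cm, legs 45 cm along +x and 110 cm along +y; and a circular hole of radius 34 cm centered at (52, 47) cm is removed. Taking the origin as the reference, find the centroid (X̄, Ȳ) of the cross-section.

rectangular body: A = 120 × 180 = 21600.00, centroid at (60.00, 90.00).
semicircular top: A = ½π·60² = 5654.87, centroid at (60.00, 205.46).
triangular fin: A = ½·45·110 = 2475.00, centroid at (135.00, 36.67).
hole: A = −π·34² = -3631.68, centroid at (52.00, 47.00).
ΣA = 26098.19 cm², ΣAX̄ = 1780569.59 cm³, ΣAȲ = 3025937.01 cm³.
X̄ = 1780569.59/26098.19 = 68.23 cm; Ȳ = 3025937.01/26098.19 = 115.94 cm.

X̄ = 68.23 cm, Ȳ = 115.94 cm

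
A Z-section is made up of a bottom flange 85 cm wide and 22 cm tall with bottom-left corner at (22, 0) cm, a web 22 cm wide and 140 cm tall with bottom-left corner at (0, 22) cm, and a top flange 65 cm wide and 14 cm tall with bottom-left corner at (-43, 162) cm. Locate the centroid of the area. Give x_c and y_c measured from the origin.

bottom flange: A = 85 × 22 = 1870.00, centroid at (64.50, 11.00).
web: A = 22 × 140 = 3080.00, centroid at (11.00, 92.00).
top flange: A = 65 × 14 = 910.00, centroid at (-10.50, 169.00).
ΣA = 5860.00 cm²
ΣAx_c = (1870.00)(64.50) + (3080.00)(11.00) + (910.00)(-10.50) = 144940.00 cm³
ΣAy_c = (1870.00)(11.00) + (3080.00)(92.00) + (910.00)(169.00) = 457720.00 cm³
x_c = 144940.00 / 5860.00 = 24.73 cm
y_c = 457720.00 / 5860.00 = 78.11 cm

x_c = 24.73 cm, y_c = 78.11 cm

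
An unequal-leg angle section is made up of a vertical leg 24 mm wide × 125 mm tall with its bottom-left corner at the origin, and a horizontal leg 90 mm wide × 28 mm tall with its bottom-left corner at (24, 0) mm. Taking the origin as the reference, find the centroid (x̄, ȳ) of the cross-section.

x̄ = 38.02 mm, ȳ = 40.36 mm

Part | A | x̄ᵢ | ȳᵢ | A·x̄ᵢ | A·ȳᵢ
vertical leg | 3000.00 | 12.00 | 62.50 | 36000.00 | 187500.00
horizontal leg | 2520.00 | 69.00 | 14.00 | 173880.00 | 35280.00
Σ | 5520.00 |  |  | 209880.00 | 222780.00
x̄ = 209880.00 / 5520.00 = 38.02 mm
ȳ = 222780.00 / 5520.00 = 40.36 mm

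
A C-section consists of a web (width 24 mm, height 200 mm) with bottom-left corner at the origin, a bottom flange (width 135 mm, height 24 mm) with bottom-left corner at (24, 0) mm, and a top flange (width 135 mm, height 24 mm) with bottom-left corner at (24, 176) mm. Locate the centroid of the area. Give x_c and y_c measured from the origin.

x_c = 57.67 mm, y_c = 100.00 mm

web: A = 24 × 200 = 4800.00, centroid at (12.00, 100.00).
bottom flange: A = 135 × 24 = 3240.00, centroid at (91.50, 12.00).
top flange: A = 135 × 24 = 3240.00, centroid at (91.50, 188.00).
ΣA = 11280.00 mm², ΣAx_c = 650520.00 mm³, ΣAy_c = 1128000.00 mm³.
x_c = 650520.00/11280.00 = 57.67 mm; y_c = 1128000.00/11280.00 = 100.00 mm.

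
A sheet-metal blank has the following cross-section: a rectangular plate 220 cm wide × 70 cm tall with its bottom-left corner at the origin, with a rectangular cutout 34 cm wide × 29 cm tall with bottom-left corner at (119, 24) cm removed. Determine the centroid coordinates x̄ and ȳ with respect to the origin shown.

x̄ = 108.22 cm, ȳ = 34.76 cm

plate: A = 220 × 70 = 15400.00, centroid at (110.00, 35.00).
hole: A = −(34 × 29) = -986.00, centroid at (136.00, 38.50).
ΣA = 14414.00 cm², ΣAx̄ = 1559904.00 cm³, ΣAȳ = 501039.00 cm³.
x̄ = 1559904.00/14414.00 = 108.22 cm; ȳ = 501039.00/14414.00 = 34.76 cm.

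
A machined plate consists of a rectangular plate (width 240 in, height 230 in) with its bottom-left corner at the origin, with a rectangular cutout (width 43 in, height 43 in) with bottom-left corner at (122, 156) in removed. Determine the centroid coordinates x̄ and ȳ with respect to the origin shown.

plate: A = 240 × 230 = 55200.00, centroid at (120.00, 115.00).
hole: A = −(43 × 43) = -1849.00, centroid at (143.50, 177.50).
ΣA = 53351.00 in²
ΣAx̄ = (55200.00)(120.00) + (-1849.00)(143.50) = 6358668.50 in³
ΣAȳ = (55200.00)(115.00) + (-1849.00)(177.50) = 6019802.50 in³
x̄ = 6358668.50 / 53351.00 = 119.19 in
ȳ = 6019802.50 / 53351.00 = 112.83 in

x̄ = 119.19 in, ȳ = 112.83 in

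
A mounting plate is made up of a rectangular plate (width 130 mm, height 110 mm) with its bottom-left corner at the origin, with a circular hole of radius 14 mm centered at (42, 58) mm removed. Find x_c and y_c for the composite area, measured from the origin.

x_c = 66.03 mm, y_c = 54.87 mm

plate: A = 130 × 110 = 14300.00, centroid at (65.00, 55.00).
hole: A = −π·14² = -615.75, centroid at (42.00, 58.00).
ΣA = 13684.25 mm²
ΣAx_c = (14300.00)(65.00) + (-615.75)(42.00) = 903638.41 mm³
ΣAy_c = (14300.00)(55.00) + (-615.75)(58.00) = 750786.37 mm³
x_c = 903638.41 / 13684.25 = 66.03 mm
y_c = 750786.37 / 13684.25 = 54.87 mm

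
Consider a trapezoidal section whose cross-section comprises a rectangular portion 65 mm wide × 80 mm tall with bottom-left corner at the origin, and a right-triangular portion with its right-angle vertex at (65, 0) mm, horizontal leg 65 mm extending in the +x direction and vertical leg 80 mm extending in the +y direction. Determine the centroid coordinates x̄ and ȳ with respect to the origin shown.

Part | A | x̄ᵢ | ȳᵢ | A·x̄ᵢ | A·ȳᵢ
rectangular portion | 5200.00 | 32.50 | 40.00 | 169000.00 | 208000.00
triangular portion | 2600.00 | 86.67 | 26.67 | 225333.33 | 69333.33
Σ | 7800.00 |  |  | 394333.33 | 277333.33
x̄ = 394333.33 / 7800.00 = 50.56 mm
ȳ = 277333.33 / 7800.00 = 35.56 mm

x̄ = 50.56 mm, ȳ = 35.56 mm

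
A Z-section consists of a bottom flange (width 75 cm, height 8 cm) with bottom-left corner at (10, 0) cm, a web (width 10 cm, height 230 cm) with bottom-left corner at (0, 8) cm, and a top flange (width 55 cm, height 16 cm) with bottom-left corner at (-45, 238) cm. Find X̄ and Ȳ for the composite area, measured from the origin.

bottom flange: A = 75 × 8 = 600.00, centroid at (47.50, 4.00).
web: A = 10 × 230 = 2300.00, centroid at (5.00, 123.00).
top flange: A = 55 × 16 = 880.00, centroid at (-17.50, 246.00).
ΣA = 3780.00 cm²
ΣAX̄ = (600.00)(47.50) + (2300.00)(5.00) + (880.00)(-17.50) = 24600.00 cm³
ΣAȲ = (600.00)(4.00) + (2300.00)(123.00) + (880.00)(246.00) = 501780.00 cm³
X̄ = 24600.00 / 3780.00 = 6.51 cm
Ȳ = 501780.00 / 3780.00 = 132.75 cm

X̄ = 6.51 cm, Ȳ = 132.75 cm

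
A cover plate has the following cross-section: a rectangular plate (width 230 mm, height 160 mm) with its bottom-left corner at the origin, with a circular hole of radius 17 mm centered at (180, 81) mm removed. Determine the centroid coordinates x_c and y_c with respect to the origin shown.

x_c = 113.36 mm, y_c = 79.97 mm

Part | A | x̄ᵢ | ȳᵢ | A·x̄ᵢ | A·ȳᵢ
plate | 36800.00 | 115.00 | 80.00 | 4232000.00 | 2944000.00
hole | -907.92 | 180.00 | 81.00 | -163425.65 | -73541.54
Σ | 35892.08 |  |  | 4068574.35 | 2870458.46
x_c = 4068574.35 / 35892.08 = 113.36 mm
y_c = 2870458.46 / 35892.08 = 79.97 mm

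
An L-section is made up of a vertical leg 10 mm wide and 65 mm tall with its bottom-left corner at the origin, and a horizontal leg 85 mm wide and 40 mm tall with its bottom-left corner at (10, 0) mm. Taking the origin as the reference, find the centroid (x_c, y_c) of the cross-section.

vertical leg: A = 10 × 65 = 650.00, centroid at (5.00, 32.50).
horizontal leg: A = 85 × 40 = 3400.00, centroid at (52.50, 20.00).
ΣA = 4050.00 mm², ΣAx_c = 181750.00 mm³, ΣAy_c = 89125.00 mm³.
x_c = 181750.00/4050.00 = 44.88 mm; y_c = 89125.00/4050.00 = 22.01 mm.

x_c = 44.88 mm, y_c = 22.01 mm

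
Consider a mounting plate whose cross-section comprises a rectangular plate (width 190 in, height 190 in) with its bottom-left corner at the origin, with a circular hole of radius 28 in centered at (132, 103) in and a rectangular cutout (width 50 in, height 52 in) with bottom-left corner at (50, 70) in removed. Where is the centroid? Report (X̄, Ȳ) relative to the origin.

X̄ = 93.74 in, Ȳ = 94.28 in

Part | A | x̄ᵢ | ȳᵢ | A·x̄ᵢ | A·ȳᵢ
plate | 36100.00 | 95.00 | 95.00 | 3429500.00 | 3429500.00
hole 1 | -2463.01 | 132.00 | 103.00 | -325117.14 | -253689.89
hole 2 | -2600.00 | 75.00 | 96.00 | -195000.00 | -249600.00
Σ | 31036.99 |  |  | 2909382.86 | 2926210.11
X̄ = 2909382.86 / 31036.99 = 93.74 in
Ȳ = 2926210.11 / 31036.99 = 94.28 in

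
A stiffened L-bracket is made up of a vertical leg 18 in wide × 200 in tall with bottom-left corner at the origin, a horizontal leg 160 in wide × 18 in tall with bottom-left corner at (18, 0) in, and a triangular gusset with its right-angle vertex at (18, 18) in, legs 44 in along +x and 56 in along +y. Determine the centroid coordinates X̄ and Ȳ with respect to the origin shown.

vertical leg: A = 18 × 200 = 3600.00, centroid at (9.00, 100.00).
horizontal leg: A = 160 × 18 = 2880.00, centroid at (98.00, 9.00).
gusset: A = ½·44·56 = 1232.00, centroid at (32.67, 36.67).
ΣA = 7712.00 in²
ΣAX̄ = (3600.00)(9.00) + (2880.00)(98.00) + (1232.00)(32.67) = 354885.33 in³
ΣAȲ = (3600.00)(100.00) + (2880.00)(9.00) + (1232.00)(36.67) = 431093.33 in³
X̄ = 354885.33 / 7712.00 = 46.02 in
Ȳ = 431093.33 / 7712.00 = 55.90 in

X̄ = 46.02 in, Ȳ = 55.90 in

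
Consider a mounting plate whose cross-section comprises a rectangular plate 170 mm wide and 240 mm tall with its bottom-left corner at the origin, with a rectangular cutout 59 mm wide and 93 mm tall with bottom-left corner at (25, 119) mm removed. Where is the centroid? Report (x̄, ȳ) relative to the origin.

Part | A | x̄ᵢ | ȳᵢ | A·x̄ᵢ | A·ȳᵢ
plate | 40800.00 | 85.00 | 120.00 | 3468000.00 | 4896000.00
hole | -5487.00 | 54.50 | 165.50 | -299041.50 | -908098.50
Σ | 35313.00 |  |  | 3168958.50 | 3987901.50
x̄ = 3168958.50 / 35313.00 = 89.74 mm
ȳ = 3987901.50 / 35313.00 = 112.93 mm

x̄ = 89.74 mm, ȳ = 112.93 mm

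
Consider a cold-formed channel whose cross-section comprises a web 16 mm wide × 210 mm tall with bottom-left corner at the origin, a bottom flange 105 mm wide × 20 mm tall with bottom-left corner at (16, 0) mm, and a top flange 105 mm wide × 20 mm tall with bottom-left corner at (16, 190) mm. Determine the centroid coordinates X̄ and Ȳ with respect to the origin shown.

web: A = 16 × 210 = 3360.00, centroid at (8.00, 105.00).
bottom flange: A = 105 × 20 = 2100.00, centroid at (68.50, 10.00).
top flange: A = 105 × 20 = 2100.00, centroid at (68.50, 200.00).
ΣA = 7560.00 mm²
ΣAX̄ = (3360.00)(8.00) + (2100.00)(68.50) + (2100.00)(68.50) = 314580.00 mm³
ΣAȲ = (3360.00)(105.00) + (2100.00)(10.00) + (2100.00)(200.00) = 793800.00 mm³
X̄ = 314580.00 / 7560.00 = 41.61 mm
Ȳ = 793800.00 / 7560.00 = 105.00 mm

X̄ = 41.61 mm, Ȳ = 105.00 mm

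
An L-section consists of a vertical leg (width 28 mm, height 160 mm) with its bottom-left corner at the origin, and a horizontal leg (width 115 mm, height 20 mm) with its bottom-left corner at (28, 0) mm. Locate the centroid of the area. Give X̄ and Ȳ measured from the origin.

X̄ = 38.26 mm, Ȳ = 56.25 mm

Part | A | x̄ᵢ | ȳᵢ | A·x̄ᵢ | A·ȳᵢ
vertical leg | 4480.00 | 14.00 | 80.00 | 62720.00 | 358400.00
horizontal leg | 2300.00 | 85.50 | 10.00 | 196650.00 | 23000.00
Σ | 6780.00 |  |  | 259370.00 | 381400.00
X̄ = 259370.00 / 6780.00 = 38.26 mm
Ȳ = 381400.00 / 6780.00 = 56.25 mm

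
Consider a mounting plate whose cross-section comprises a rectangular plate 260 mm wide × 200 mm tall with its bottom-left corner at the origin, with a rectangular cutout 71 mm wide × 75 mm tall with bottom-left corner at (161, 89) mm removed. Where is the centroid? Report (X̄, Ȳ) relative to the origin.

Part | A | x̄ᵢ | ȳᵢ | A·x̄ᵢ | A·ȳᵢ
plate | 52000.00 | 130.00 | 100.00 | 6760000.00 | 5200000.00
hole | -5325.00 | 196.50 | 126.50 | -1046362.50 | -673612.50
Σ | 46675.00 |  |  | 5713637.50 | 4526387.50
X̄ = 5713637.50 / 46675.00 = 122.41 mm
Ȳ = 4526387.50 / 46675.00 = 96.98 mm

X̄ = 122.41 mm, Ȳ = 96.98 mm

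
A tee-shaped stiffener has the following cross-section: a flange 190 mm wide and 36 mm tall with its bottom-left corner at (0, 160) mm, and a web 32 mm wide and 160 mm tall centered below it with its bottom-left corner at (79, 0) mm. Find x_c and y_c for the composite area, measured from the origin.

web: A = 32 × 160 = 5120.00, centroid at (95.00, 80.00).
flange: A = 190 × 36 = 6840.00, centroid at (95.00, 178.00).
ΣA = 11960.00 mm²
ΣAx_c = (5120.00)(95.00) + (6840.00)(95.00) = 1136200.00 mm³
ΣAy_c = (5120.00)(80.00) + (6840.00)(178.00) = 1627120.00 mm³
x_c = 1136200.00 / 11960.00 = 95.00 mm
y_c = 1627120.00 / 11960.00 = 136.05 mm

x_c = 95.00 mm, y_c = 136.05 mm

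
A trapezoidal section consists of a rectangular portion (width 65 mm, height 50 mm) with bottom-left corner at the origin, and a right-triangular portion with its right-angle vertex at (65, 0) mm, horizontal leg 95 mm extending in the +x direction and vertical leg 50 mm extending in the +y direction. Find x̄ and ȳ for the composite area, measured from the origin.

rectangular portion: A = 65 × 50 = 3250.00, centroid at (32.50, 25.00).
triangular portion: A = ½·95·50 = 2375.00, centroid at (96.67, 16.67).
ΣA = 5625.00 mm²
ΣAx̄ = (3250.00)(32.50) + (2375.00)(96.67) = 335208.33 mm³
ΣAȳ = (3250.00)(25.00) + (2375.00)(16.67) = 120833.33 mm³
x̄ = 335208.33 / 5625.00 = 59.59 mm
ȳ = 120833.33 / 5625.00 = 21.48 mm

x̄ = 59.59 mm, ȳ = 21.48 mm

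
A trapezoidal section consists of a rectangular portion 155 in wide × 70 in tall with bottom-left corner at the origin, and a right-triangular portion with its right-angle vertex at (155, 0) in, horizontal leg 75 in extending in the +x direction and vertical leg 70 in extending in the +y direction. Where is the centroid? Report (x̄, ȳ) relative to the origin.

x̄ = 97.47 in, ȳ = 32.73 in

Part | A | x̄ᵢ | ȳᵢ | A·x̄ᵢ | A·ȳᵢ
rectangular portion | 10850.00 | 77.50 | 35.00 | 840875.00 | 379750.00
triangular portion | 2625.00 | 180.00 | 23.33 | 472500.00 | 61250.00
Σ | 13475.00 |  |  | 1313375.00 | 441000.00
x̄ = 1313375.00 / 13475.00 = 97.47 in
ȳ = 441000.00 / 13475.00 = 32.73 in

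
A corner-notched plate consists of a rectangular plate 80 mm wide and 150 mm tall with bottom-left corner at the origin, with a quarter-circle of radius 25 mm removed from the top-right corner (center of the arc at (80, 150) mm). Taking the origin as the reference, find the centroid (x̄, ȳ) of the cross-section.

Part | A | x̄ᵢ | ȳᵢ | A·x̄ᵢ | A·ȳᵢ
plate | 12000.00 | 40.00 | 75.00 | 480000.00 | 900000.00
removed quarter-circle | -490.87 | 69.39 | 139.39 | -34061.57 | -68422.74
Σ | 11509.13 |  |  | 445938.43 | 831577.26
x̄ = 445938.43 / 11509.13 = 38.75 mm
ȳ = 831577.26 / 11509.13 = 72.25 mm

x̄ = 38.75 mm, ȳ = 72.25 mm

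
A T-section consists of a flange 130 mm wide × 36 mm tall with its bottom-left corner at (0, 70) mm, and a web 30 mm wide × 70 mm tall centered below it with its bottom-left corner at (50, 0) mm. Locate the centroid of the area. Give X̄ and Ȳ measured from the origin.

X̄ = 65.00 mm, Ȳ = 71.58 mm

Part | A | x̄ᵢ | ȳᵢ | A·x̄ᵢ | A·ȳᵢ
web | 2100.00 | 65.00 | 35.00 | 136500.00 | 73500.00
flange | 4680.00 | 65.00 | 88.00 | 304200.00 | 411840.00
Σ | 6780.00 |  |  | 440700.00 | 485340.00
X̄ = 440700.00 / 6780.00 = 65.00 mm
Ȳ = 485340.00 / 6780.00 = 71.58 mm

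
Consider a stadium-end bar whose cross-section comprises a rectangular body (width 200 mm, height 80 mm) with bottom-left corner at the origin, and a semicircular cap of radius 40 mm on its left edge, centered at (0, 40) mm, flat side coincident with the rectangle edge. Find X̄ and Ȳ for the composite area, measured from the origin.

rectangular body: A = 200 × 80 = 16000.00, centroid at (100.00, 40.00).
semicircular end: A = ½π·40² = 2513.27, centroid at (-16.98, 40.00).
ΣA = 18513.27 mm², ΣAX̄ = 1557333.33 mm³, ΣAȲ = 740530.96 mm³.
X̄ = 1557333.33/18513.27 = 84.12 mm; Ȳ = 740530.96/18513.27 = 40.00 mm.

X̄ = 84.12 mm, Ȳ = 40.00 mm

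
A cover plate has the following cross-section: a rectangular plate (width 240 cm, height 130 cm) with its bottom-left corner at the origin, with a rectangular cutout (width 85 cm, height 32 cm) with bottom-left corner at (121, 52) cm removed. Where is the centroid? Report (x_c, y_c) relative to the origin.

x_c = 115.85 cm, y_c = 64.71 cm

plate: A = 240 × 130 = 31200.00, centroid at (120.00, 65.00).
hole: A = −(85 × 32) = -2720.00, centroid at (163.50, 68.00).
ΣA = 28480.00 cm², ΣAx_c = 3299280.00 cm³, ΣAy_c = 1843040.00 cm³.
x_c = 3299280.00/28480.00 = 115.85 cm; y_c = 1843040.00/28480.00 = 64.71 cm.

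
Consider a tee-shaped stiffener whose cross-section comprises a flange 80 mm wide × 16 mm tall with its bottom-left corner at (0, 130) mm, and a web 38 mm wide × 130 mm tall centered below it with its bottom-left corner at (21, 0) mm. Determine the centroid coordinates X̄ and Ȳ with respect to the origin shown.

X̄ = 40.00 mm, Ȳ = 80.02 mm

Part | A | x̄ᵢ | ȳᵢ | A·x̄ᵢ | A·ȳᵢ
web | 4940.00 | 40.00 | 65.00 | 197600.00 | 321100.00
flange | 1280.00 | 40.00 | 138.00 | 51200.00 | 176640.00
Σ | 6220.00 |  |  | 248800.00 | 497740.00
X̄ = 248800.00 / 6220.00 = 40.00 mm
Ȳ = 497740.00 / 6220.00 = 80.02 mm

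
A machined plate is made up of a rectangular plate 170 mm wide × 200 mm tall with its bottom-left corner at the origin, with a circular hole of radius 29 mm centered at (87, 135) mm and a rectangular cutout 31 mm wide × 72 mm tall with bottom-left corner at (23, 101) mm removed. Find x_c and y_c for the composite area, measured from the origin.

x_c = 88.38 mm, y_c = 93.99 mm

plate: A = 170 × 200 = 34000.00, centroid at (85.00, 100.00).
hole 1: A = −π·29² = -2642.08, centroid at (87.00, 135.00).
hole 2: A = −(31 × 72) = -2232.00, centroid at (38.50, 137.00).
ΣA = 29125.92 mm², ΣAx_c = 2574207.09 mm³, ΣAy_c = 2737535.28 mm³.
x_c = 2574207.09/29125.92 = 88.38 mm; y_c = 2737535.28/29125.92 = 93.99 mm.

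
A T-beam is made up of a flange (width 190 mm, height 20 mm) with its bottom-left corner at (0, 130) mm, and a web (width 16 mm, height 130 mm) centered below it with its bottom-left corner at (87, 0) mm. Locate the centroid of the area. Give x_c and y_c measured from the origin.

x_c = 95.00 mm, y_c = 113.47 mm

web: A = 16 × 130 = 2080.00, centroid at (95.00, 65.00).
flange: A = 190 × 20 = 3800.00, centroid at (95.00, 140.00).
ΣA = 5880.00 mm²
ΣAx_c = (2080.00)(95.00) + (3800.00)(95.00) = 558600.00 mm³
ΣAy_c = (2080.00)(65.00) + (3800.00)(140.00) = 667200.00 mm³
x_c = 558600.00 / 5880.00 = 95.00 mm
y_c = 667200.00 / 5880.00 = 113.47 mm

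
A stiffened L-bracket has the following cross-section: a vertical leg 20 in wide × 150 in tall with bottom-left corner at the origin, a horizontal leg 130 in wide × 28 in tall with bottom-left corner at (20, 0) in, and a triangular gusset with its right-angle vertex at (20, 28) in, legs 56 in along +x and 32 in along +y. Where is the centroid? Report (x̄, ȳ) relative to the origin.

Part | A | x̄ᵢ | ȳᵢ | A·x̄ᵢ | A·ȳᵢ
vertical leg | 3000.00 | 10.00 | 75.00 | 30000.00 | 225000.00
horizontal leg | 3640.00 | 85.00 | 14.00 | 309400.00 | 50960.00
gusset | 896.00 | 38.67 | 38.67 | 34645.33 | 34645.33
Σ | 7536.00 |  |  | 374045.33 | 310605.33
x̄ = 374045.33 / 7536.00 = 49.63 in
ȳ = 310605.33 / 7536.00 = 41.22 in

x̄ = 49.63 in, ȳ = 41.22 in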